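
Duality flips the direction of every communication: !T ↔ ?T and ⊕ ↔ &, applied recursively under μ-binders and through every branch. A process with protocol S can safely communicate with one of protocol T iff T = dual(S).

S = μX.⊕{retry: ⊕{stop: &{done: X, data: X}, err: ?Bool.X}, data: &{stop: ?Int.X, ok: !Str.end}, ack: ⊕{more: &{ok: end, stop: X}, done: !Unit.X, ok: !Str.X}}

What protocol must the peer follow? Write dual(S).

μX → μX  (binder kept)
  ⊕{retry,data,ack} → &{retry,data,ack}  (internal→external)
    [retry]
      ⊕{stop,err} → &{stop,err}  (internal→external)
        [stop]
          &{done,data} → ⊕{done,data}  (offer→select)
            [done]
              dual(X) = X
            [data]
              dual(X) = X
        [err]
          ?Bool → !Bool
            dual(X) = X
    [data]
      &{stop,ok} → ⊕{stop,ok}  (offer→select)
        [stop]
          ?Int → !Int
            dual(X) = X
        [ok]
          !Str → ?Str
            dual(end) = end
    [ack]
      ⊕{more,done,ok} → &{more,done,ok}  (internal→external)
        [more]
          &{ok,stop} → ⊕{ok,stop}  (offer→select)
            [ok]
              dual(end) = end
            [stop]
              dual(X) = X
        [done]
          !Unit → ?Unit
            dual(X) = X
        [ok]
          !Str → ?Str
            dual(X) = X

μX.&{retry: &{stop: ⊕{done: X, data: X}, err: !Bool.X}, data: ⊕{stop: !Int.X, ok: ?Str.end}, ack: &{more: ⊕{ok: end, stop: X}, done: ?Unit.X, ok: ?Str.X}}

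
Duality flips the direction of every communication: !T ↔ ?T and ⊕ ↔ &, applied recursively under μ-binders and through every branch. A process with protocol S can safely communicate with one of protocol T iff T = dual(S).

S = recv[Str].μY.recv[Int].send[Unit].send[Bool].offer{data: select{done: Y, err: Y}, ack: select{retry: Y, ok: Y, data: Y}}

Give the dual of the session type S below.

recv[Str] → send[Str]
  μY → μY  (μ self-dual)
    recv[Int] → send[Int]
      send[Unit] → recv[Unit]
        send[Bool] → recv[Bool]
          offer{data,ack} → select{data,ack}  (&→⊕)
            • data:
              select{done,err} → offer{done,err}  (internal→external)
                • done:
                  Y self-dual
                • err:
                  Y self-dual
            • ack:
              select{retry,ok,data} → offer{retry,ok,data}  (internal→external)
                • retry:
                  Y self-dual
                • ok:
                  Y self-dual
                • data:
                  Y self-dual

send[Str].μY.send[Int].recv[Unit].recv[Bool].select{data: offer{done: Y, err: Y}, ack: offer{retry: Y, ok: Y, data: Y}}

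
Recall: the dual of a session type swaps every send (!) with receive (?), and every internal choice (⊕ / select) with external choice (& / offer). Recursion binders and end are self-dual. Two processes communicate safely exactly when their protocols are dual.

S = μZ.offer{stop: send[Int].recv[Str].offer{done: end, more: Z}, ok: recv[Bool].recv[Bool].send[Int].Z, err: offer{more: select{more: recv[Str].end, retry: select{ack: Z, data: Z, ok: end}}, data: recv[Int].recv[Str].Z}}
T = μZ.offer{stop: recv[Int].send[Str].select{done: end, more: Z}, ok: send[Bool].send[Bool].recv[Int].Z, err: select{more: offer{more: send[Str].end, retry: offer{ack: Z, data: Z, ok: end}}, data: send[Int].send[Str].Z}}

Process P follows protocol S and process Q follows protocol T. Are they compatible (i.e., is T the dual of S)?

NO

μZ | μZ  ok (binder kept)
  offer{stop,ok,err} | offer{stop,ok,err}  ✗ choice polarity not flipped — not dual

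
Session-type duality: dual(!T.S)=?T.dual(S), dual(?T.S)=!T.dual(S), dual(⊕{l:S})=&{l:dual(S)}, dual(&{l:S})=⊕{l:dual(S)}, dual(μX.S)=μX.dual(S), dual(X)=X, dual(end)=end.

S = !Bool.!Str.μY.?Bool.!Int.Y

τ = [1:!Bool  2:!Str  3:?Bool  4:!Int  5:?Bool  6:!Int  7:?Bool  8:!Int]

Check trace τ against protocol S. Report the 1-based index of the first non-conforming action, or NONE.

@1 !Bool  ✓  cont: !Str.μY.…
@2 !Str  ✓  cont: μY.…
@3 ?Bool  ✓  cont: !Int.μY.…
@4 !Int  ✓  cont: μY.…
@5 ?Bool  ✓  cont: !Int.μY.…
@6 !Int  ✓  cont: μY.…
@7 ?Bool  ✓  cont: !Int.μY.…
@8 !Int  ✓  cont: μY.…
τ conforms to S (length 8)

NONE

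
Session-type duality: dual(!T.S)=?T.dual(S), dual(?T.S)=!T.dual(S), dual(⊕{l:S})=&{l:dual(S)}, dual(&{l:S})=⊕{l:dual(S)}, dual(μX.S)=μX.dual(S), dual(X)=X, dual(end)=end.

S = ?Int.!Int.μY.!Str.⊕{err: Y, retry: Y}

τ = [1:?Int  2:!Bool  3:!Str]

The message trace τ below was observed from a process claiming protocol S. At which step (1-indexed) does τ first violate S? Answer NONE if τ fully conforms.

2

@1 ?Int  match  residual = !Int.μY.…
@2 got !Bool, protocol expects !Int  ✗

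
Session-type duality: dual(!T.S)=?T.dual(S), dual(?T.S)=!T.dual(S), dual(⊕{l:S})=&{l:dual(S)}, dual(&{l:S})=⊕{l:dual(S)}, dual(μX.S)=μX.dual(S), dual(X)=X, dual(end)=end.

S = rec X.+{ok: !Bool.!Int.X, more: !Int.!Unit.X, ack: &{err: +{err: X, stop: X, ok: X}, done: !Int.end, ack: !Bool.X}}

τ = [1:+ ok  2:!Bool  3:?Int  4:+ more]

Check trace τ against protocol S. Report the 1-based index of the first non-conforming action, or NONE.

3

@1 + ok  match  state: !Bool.!Int.rec X.…
@2 !Bool  match  state: !Int.rec X.…
@3 got ?Int, protocol expects !Int  ✗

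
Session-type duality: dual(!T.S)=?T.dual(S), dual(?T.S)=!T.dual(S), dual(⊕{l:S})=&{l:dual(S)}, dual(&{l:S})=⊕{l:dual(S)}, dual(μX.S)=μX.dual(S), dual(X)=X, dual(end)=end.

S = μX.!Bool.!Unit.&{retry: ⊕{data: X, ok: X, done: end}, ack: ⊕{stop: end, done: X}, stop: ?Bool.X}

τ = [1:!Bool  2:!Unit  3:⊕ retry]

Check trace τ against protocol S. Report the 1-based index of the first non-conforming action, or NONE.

3

@1 !Bool  ok  residual = !Unit.&{retry: ⊕{data: μX.…, ok: μX.…, done: end}, ack: ⊕{stop: end, done: μX.…}, stop: ?Bool.μX.…}
@2 !Unit  ok  residual = &{retry: ⊕{data: μX.…, ok: μX.…, done: end}, ack: ⊕{stop: end, done: μX.…}, stop: ?Bool.μX.…}
@3 got ⊕ retry, protocol expects & retry or & ack or & stop  ✗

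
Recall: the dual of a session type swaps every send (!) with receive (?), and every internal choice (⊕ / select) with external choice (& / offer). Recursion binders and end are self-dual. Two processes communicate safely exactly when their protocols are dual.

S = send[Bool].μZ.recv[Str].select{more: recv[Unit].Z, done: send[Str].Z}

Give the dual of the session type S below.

recv[Bool].μZ.send[Str].offer{more: send[Unit].Z, done: recv[Str].Z}

send[Bool] → recv[Bool]
  μZ → μZ  (rec unchanged)
    recv[Str] → send[Str]
      select{more,done} → offer{more,done}  (select→offer)
        • more:
          recv[Unit] → send[Unit]
            Z self-dual
        • done:
          send[Str] → recv[Str]
            Z self-dual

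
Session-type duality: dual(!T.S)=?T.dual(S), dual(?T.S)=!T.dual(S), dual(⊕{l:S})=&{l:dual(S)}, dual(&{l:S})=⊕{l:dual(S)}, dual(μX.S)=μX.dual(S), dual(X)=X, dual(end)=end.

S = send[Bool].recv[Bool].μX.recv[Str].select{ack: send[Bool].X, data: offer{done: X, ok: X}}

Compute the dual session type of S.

send[Bool] ↦ recv[Bool]
  recv[Bool] ↦ send[Bool]
    μX ↦ μX  (rec unchanged)
      recv[Str] ↦ send[Str]
        select{ack,data} ↦ offer{ack,data}  (internal→external)
          [ack]
            send[Bool] ↦ recv[Bool]
              X ↦ X
          [data]
            offer{done,ok} ↦ select{done,ok}  (&→⊕)
              [done]
                X ↦ X
              [ok]
                X ↦ X

recv[Bool].send[Bool].μX.send[Str].offer{ack: recv[Bool].X, data: select{done: X, ok: X}}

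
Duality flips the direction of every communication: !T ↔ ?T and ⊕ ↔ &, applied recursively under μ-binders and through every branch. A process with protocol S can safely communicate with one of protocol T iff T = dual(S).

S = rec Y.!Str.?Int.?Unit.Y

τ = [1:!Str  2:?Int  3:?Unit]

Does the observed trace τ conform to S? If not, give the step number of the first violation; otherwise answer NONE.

NONE

[1] !Str  match  cont: ?Int.?Unit.rec Y.…
[2] ?Int  match  cont: ?Unit.rec Y.…
[3] ?Unit  match  cont: rec Y.…
trace exhausted — no violation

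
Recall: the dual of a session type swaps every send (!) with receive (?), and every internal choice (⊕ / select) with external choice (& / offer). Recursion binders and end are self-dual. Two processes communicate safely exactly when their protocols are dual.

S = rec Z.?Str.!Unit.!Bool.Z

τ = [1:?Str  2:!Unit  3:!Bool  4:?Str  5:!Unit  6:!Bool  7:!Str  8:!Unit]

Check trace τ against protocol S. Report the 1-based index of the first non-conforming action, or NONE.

7

step 1: ?Str  ok  residual = !Unit.!Bool.rec Z.…
step 2: !Unit  ok  residual = !Bool.rec Z.…
step 3: !Bool  ok  residual = rec Z.…
step 4: ?Str  ok  residual = !Unit.!Bool.rec Z.…
step 5: !Unit  ok  residual = !Bool.rec Z.…
step 6: !Bool  ok  residual = rec Z.…
step 7: got !Str, protocol expects ?Str  ✗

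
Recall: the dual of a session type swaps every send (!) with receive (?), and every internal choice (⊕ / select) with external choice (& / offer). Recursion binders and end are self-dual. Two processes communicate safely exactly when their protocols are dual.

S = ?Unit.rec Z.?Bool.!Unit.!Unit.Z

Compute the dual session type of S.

?Unit ↦ !Unit
  rec Z ↦ rec Z  (rec unchanged)
    ?Bool ↦ !Bool
      !Unit ↦ ?Unit
        !Unit ↦ ?Unit
          dual(Z) = Z

!Unit.rec Z.!Bool.?Unit.?Unit.Z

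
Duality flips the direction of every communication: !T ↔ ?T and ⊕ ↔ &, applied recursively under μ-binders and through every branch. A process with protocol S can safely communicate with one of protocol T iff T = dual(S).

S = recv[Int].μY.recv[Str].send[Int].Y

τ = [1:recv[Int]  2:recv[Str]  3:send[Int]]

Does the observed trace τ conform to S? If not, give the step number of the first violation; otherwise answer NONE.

NONE

[1] recv[Int]  match  state: μY.…
[2] recv[Str]  match  state: send[Int].μY.…
[3] send[Int]  match  state: μY.…
trace exhausted — no violation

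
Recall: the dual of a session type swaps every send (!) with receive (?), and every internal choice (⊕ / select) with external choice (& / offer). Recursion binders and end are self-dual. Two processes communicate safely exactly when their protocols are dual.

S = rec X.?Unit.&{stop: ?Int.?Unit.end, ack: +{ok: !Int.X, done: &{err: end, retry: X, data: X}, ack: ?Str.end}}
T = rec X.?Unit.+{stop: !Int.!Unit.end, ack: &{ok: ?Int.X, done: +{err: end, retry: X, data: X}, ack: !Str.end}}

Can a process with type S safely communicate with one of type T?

rec X vs rec X  ✓ (μ self-dual)
  ?Unit vs ?Unit  ✗ same direction on both sides — not dual

NO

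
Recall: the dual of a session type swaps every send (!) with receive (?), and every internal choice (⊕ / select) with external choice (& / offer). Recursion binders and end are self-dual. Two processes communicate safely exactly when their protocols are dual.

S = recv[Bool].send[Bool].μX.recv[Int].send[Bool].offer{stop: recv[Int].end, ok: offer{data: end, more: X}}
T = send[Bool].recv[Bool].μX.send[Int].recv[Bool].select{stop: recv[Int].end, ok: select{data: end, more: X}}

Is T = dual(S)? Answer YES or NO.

recv[Bool] vs send[Bool]  ✓
  send[Bool] vs recv[Bool]  ✓
    μX vs μX  ✓ (binder kept)
      recv[Int] vs send[Int]  ✓
        send[Bool] vs recv[Bool]  ✓
          offer{stop,ok} vs select{stop,ok}  ✓ same labels
            case stop:
              recv[Int] vs recv[Int]  ✗ same direction on both sides — not dual

NO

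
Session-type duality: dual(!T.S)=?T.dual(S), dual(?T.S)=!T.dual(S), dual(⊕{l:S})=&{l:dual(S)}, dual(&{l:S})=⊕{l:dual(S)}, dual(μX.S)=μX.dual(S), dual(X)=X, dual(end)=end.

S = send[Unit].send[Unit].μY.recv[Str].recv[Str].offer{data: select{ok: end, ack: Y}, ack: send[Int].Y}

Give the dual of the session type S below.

send[Unit] = recv[Unit]
  send[Unit] = recv[Unit]
    μY = μY  (rec unchanged)
      recv[Str] = send[Str]
        recv[Str] = send[Str]
          offer{data,ack} = select{data,ack}  (external→internal)
            [data]
              select{ok,ack} = offer{ok,ack}  (select→offer)
                [ok]
                  dual(end) = end
                [ack]
                  dual(Y) = Y
            [ack]
              send[Int] = recv[Int]
                dual(Y) = Y

recv[Unit].recv[Unit].μY.send[Str].send[Str].select{data: offer{ok: end, ack: Y}, ack: recv[Int].Y}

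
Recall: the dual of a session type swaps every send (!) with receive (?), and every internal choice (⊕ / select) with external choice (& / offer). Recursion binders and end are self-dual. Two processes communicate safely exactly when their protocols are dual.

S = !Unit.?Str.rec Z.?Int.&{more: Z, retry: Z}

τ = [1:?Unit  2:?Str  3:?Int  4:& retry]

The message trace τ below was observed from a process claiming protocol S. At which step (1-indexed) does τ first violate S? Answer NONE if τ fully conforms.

1

step 1: got ?Unit, protocol expects !Unit  ✗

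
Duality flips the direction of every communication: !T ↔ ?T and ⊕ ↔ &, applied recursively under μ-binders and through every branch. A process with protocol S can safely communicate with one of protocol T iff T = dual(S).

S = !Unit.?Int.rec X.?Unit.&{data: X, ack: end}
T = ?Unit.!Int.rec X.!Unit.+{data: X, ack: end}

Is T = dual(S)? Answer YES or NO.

!Unit ‖ ?Unit  ✓
  ?Int ‖ !Int  ✓
    rec X ‖ rec X  ✓ (binder kept)
      ?Unit ‖ !Unit  ✓
        &{data,ack} ‖ +{data,ack}  ✓ label sets agree
          [data]
            X ‖ X  ✓
          [ack]
            end ‖ end  ✓

YES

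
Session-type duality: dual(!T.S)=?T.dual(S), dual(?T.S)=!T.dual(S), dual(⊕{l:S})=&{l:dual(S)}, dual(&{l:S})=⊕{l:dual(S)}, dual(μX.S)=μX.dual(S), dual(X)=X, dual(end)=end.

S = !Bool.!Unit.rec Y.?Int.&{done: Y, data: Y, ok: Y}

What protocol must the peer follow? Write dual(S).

!Bool ↦ ?Bool
  !Unit ↦ ?Unit
    rec Y ↦ rec Y  (μ self-dual)
      ?Int ↦ !Int
        &{done,data,ok} ↦ +{done,data,ok}  (offer→select)
          • done:
            Y self-dual
          • data:
            Y self-dual
          • ok:
            Y self-dual

?Bool.?Unit.rec Y.!Int.+{done: Y, data: Y, ok: Y}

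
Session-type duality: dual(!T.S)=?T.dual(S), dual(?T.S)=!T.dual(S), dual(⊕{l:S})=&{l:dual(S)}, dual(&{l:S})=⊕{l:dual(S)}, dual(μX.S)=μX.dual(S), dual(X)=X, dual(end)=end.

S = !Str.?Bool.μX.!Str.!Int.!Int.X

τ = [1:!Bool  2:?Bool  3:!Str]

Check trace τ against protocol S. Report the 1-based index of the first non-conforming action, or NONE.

1

[1] got !Bool, protocol expects !Str  ✗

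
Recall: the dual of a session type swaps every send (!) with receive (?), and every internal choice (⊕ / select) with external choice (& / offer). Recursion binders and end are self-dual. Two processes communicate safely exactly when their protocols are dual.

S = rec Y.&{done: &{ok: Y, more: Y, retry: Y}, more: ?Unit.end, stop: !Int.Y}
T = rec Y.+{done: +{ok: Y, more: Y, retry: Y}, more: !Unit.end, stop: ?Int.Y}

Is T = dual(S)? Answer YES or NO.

rec Y vs rec Y  ✓ (binder kept)
  &{done,more,stop} vs +{done,more,stop}  ✓ labels match
    • done:
      &{ok,more,retry} vs +{ok,more,retry}  ✓ labels match
        • ok:
          Y vs Y  ✓
        • more:
          Y vs Y  ✓
        • retry:
          Y vs Y  ✓
    • more:
      ?Unit vs !Unit  ✓
        end vs end  ✓
    • stop:
      !Int vs ?Int  ✓
        Y vs Y  ✓

YES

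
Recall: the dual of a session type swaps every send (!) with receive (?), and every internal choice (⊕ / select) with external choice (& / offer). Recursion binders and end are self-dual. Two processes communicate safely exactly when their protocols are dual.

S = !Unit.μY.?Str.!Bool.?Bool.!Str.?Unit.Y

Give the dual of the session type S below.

?Unit.μY.!Str.?Bool.!Bool.?Str.!Unit.Y

!Unit ↦ ?Unit
  μY ↦ μY  (rec unchanged)
    ?Str ↦ !Str
      !Bool ↦ ?Bool
        ?Bool ↦ !Bool
          !Str ↦ ?Str
            ?Unit ↦ !Unit
              Y self-dual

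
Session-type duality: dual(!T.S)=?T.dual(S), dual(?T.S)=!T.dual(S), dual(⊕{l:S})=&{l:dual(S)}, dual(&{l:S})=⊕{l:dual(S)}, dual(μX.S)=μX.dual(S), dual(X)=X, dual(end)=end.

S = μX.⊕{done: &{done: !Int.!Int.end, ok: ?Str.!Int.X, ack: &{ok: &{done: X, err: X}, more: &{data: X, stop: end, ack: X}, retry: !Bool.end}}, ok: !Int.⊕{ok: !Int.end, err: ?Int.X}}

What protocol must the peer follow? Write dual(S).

μX.&{done: ⊕{done: ?Int.?Int.end, ok: !Str.?Int.X, ack: ⊕{ok: ⊕{done: X, err: X}, more: ⊕{data: X, stop: end, ack: X}, retry: ?Bool.end}}, ok: ?Int.&{ok: ?Int.end, err: !Int.X}}

μX = μX  (binder kept)
  ⊕{done,ok} = &{done,ok}  (select→offer)
    • done:
      &{done,ok,ack} = ⊕{done,ok,ack}  (offer→select)
        • done:
          !Int = ?Int
            !Int = ?Int
              dual(end) = end
        • ok:
          ?Str = !Str
            !Int = ?Int
              dual(X) = X
        • ack:
          &{ok,more,retry} = ⊕{ok,more,retry}  (offer→select)
            • ok:
              &{done,err} = ⊕{done,err}  (offer→select)
                • done:
                  dual(X) = X
                • err:
                  dual(X) = X
            • more:
              &{data,stop,ack} = ⊕{data,stop,ack}  (offer→select)
                • data:
                  dual(X) = X
                • stop:
                  dual(end) = end
                • ack:
                  dual(X) = X
            • retry:
              !Bool = ?Bool
                dual(end) = end
    • ok:
      !Int = ?Int
        ⊕{ok,err} = &{ok,err}  (select→offer)
          • ok:
            !Int = ?Int
              dual(end) = end
          • err:
            ?Int = !Int
              dual(X) = X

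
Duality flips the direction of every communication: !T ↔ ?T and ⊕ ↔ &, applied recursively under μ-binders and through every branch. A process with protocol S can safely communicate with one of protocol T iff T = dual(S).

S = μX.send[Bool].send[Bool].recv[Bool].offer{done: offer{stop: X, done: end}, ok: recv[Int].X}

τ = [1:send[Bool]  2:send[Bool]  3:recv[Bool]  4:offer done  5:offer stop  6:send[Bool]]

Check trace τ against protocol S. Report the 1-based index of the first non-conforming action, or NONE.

@1 send[Bool]  ok  state: send[Bool].recv[Bool].offer{done: offer{stop: μX.…, done: end}, ok: recv[Int].μX.…}
@2 send[Bool]  ok  state: recv[Bool].offer{done: offer{stop: μX.…, done: end}, ok: recv[Int].μX.…}
@3 recv[Bool]  ok  state: offer{done: offer{stop: μX.…, done: end}, ok: recv[Int].μX.…}
@4 offer done  ok  state: offer{stop: μX.…, done: end}
@5 offer stop  ok  state: μX.…
@6 send[Bool]  ok  state: send[Bool].recv[Bool].offer{done: offer{stop: μX.…, done: end}, ok: recv[Int].μX.…}
all 6 steps conform

NONE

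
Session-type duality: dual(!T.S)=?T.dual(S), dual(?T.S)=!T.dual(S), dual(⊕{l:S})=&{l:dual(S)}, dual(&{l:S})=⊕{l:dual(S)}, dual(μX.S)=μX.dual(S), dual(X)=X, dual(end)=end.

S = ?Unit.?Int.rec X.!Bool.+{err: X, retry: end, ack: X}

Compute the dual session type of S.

!Unit.!Int.rec X.?Bool.&{err: X, retry: end, ack: X}

?Unit ↦ !Unit
  ?Int ↦ !Int
    rec X ↦ rec X  (rec unchanged)
      !Bool ↦ ?Bool
        +{err,retry,ack} ↦ &{err,retry,ack}  (select→offer)
          • err:
            X ↦ X
          • retry:
            end ↦ end
          • ack:
            X ↦ X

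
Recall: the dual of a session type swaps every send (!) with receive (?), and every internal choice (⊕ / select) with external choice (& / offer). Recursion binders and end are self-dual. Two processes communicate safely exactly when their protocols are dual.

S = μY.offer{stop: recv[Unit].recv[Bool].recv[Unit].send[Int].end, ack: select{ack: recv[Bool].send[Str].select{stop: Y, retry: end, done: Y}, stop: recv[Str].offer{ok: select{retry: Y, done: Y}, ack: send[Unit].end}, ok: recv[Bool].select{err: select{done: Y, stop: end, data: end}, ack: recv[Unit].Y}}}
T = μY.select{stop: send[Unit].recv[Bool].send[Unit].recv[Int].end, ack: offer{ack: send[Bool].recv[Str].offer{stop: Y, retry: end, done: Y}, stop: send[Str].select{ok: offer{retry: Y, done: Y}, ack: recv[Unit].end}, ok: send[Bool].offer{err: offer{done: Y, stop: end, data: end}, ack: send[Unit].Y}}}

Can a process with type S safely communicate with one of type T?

μY | μY  match (binder kept)
  offer{stop,ack} | select{stop,ack}  match labels match
    case stop:
      recv[Unit] | send[Unit]  match
        recv[Bool] | recv[Bool]  ✗ same direction on both sides — not dual

NO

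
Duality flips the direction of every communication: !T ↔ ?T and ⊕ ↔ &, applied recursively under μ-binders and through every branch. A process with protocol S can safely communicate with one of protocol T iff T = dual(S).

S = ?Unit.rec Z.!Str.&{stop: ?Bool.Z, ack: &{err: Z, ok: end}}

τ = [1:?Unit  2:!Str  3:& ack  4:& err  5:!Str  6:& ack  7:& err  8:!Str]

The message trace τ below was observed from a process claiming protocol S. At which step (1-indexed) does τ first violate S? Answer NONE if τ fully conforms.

[1] ?Unit  ✓  now at rec Z.…
[2] !Str  ✓  now at &{stop: ?Bool.rec Z.…, ack: &{err: rec Z.…, ok: end}}
[3] & ack  ✓  now at &{err: rec Z.…, ok: end}
[4] & err  ✓  now at rec Z.…
[5] !Str  ✓  now at &{stop: ?Bool.rec Z.…, ack: &{err: rec Z.…, ok: end}}
[6] & ack  ✓  now at &{err: rec Z.…, ok: end}
[7] & err  ✓  now at rec Z.…
[8] !Str  ✓  now at &{stop: ?Bool.rec Z.…, ack: &{err: rec Z.…, ok: end}}
trace exhausted — no violation

NONE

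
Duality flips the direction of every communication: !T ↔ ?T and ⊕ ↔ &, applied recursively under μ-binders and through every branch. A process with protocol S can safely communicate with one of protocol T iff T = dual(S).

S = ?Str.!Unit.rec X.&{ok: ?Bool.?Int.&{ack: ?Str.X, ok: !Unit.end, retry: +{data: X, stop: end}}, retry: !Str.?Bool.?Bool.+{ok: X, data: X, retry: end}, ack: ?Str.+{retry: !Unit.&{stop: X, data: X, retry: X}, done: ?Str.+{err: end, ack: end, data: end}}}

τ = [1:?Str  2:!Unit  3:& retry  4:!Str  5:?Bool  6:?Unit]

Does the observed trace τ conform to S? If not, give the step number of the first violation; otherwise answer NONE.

[1] ?Str  ✓  cont: !Unit.rec X.…
[2] !Unit  ✓  cont: rec X.…
[3] & retry  ✓  cont: !Str.?Bool.?Bool.+{ok: rec X.…, data: rec X.…, retry: end}
[4] !Str  ✓  cont: ?Bool.?Bool.+{ok: rec X.…, data: rec X.…, retry: end}
[5] ?Bool  ✓  cont: ?Bool.+{ok: rec X.…, data: rec X.…, retry: end}
[6] got ?Unit, protocol expects ?Bool  ✗

6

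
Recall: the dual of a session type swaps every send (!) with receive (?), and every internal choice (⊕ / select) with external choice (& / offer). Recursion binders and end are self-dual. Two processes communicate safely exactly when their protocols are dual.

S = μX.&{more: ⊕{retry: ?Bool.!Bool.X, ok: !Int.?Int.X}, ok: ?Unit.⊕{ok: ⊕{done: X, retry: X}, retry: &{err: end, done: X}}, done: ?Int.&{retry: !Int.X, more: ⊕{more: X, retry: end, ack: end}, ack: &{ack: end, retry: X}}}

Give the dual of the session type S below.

μX.⊕{more: &{retry: !Bool.?Bool.X, ok: ?Int.!Int.X}, ok: !Unit.&{ok: &{done: X, retry: X}, retry: ⊕{err: end, done: X}}, done: !Int.⊕{retry: ?Int.X, more: &{more: X, retry: end, ack: end}, ack: ⊕{ack: end, retry: X}}}

μX = μX  (rec unchanged)
  &{more,ok,done} = ⊕{more,ok,done}  (offer→select)
    case more:
      ⊕{retry,ok} = &{retry,ok}  (select→offer)
        case retry:
          ?Bool = !Bool
            !Bool = ?Bool
              X self-dual
        case ok:
          !Int = ?Int
            ?Int = !Int
              X self-dual
    case ok:
      ?Unit = !Unit
        ⊕{ok,retry} = &{ok,retry}  (select→offer)
          case ok:
            ⊕{done,retry} = &{done,retry}  (select→offer)
              case done:
                X self-dual
              case retry:
                X self-dual
          case retry:
            &{err,done} = ⊕{err,done}  (offer→select)
              case err:
                end self-dual
              case done:
                X self-dual
    case done:
      ?Int = !Int
        &{retry,more,ack} = ⊕{retry,more,ack}  (offer→select)
          case retry:
            !Int = ?Int
              X self-dual
          case more:
            ⊕{more,retry,ack} = &{more,retry,ack}  (select→offer)
              case more:
                X self-dual
              case retry:
                end self-dual
              case ack:
                end self-dual
          case ack:
            &{ack,retry} = ⊕{ack,retry}  (offer→select)
              case ack:
                end self-dual
              case retry:
                X self-dual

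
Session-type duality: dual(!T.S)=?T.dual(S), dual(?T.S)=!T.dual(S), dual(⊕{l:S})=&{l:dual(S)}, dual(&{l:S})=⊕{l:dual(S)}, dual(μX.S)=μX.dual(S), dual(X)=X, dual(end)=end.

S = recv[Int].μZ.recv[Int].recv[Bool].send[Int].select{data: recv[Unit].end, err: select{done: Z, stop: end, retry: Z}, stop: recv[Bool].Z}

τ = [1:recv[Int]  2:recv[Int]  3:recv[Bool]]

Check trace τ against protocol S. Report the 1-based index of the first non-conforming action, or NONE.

step 1: recv[Int]  match  now at μZ.…
step 2: recv[Int]  match  now at recv[Bool].send[Int].select{data: recv[Unit].end, err: select{done: μZ.…, stop: end, retry: μZ.…}, stop: recv[Bool].μZ.…}
step 3: recv[Bool]  match  now at send[Int].select{data: recv[Unit].end, err: select{done: μZ.…, stop: end, retry: μZ.…}, stop: recv[Bool].μZ.…}
all 3 steps conform

NONE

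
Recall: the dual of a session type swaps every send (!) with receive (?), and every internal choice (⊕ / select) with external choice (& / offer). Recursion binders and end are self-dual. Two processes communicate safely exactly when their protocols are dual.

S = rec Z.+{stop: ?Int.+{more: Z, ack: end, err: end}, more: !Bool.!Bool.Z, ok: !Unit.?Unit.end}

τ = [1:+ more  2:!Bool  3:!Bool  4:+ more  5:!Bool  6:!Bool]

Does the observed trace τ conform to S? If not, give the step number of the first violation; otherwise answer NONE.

NONE

step 1: + more  ✓  residual = !Bool.!Bool.rec Z.…
step 2: !Bool  ✓  residual = !Bool.rec Z.…
step 3: !Bool  ✓  residual = rec Z.…
step 4: + more  ✓  residual = !Bool.!Bool.rec Z.…
step 5: !Bool  ✓  residual = !Bool.rec Z.…
step 6: !Bool  ✓  residual = rec Z.…
trace exhausted — no violation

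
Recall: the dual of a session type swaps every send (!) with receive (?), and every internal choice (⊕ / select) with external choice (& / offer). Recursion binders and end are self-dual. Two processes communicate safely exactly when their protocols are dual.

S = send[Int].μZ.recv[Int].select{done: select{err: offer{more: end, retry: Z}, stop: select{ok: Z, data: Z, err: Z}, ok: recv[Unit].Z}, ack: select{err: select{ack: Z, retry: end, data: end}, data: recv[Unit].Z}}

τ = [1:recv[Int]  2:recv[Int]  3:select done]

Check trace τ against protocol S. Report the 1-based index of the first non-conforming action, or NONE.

1

step 1: got recv[Int], protocol expects send[Int]  ✗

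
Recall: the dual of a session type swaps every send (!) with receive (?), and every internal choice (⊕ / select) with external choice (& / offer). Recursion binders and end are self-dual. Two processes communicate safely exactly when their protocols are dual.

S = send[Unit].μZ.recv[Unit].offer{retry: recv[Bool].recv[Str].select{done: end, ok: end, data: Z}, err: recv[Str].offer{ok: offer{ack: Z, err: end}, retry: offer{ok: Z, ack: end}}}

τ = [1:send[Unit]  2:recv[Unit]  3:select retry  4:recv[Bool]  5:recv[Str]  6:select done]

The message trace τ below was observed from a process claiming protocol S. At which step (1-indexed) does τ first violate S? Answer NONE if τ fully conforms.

3

@1 send[Unit]  ✓  cont: μZ.…
@2 recv[Unit]  ✓  cont: offer{retry: recv[Bool].recv[Str].select{done: end, ok: end, data: μZ.…}, err: recv[Str].offer{ok: offer{ack: μZ.…, err: end}, retry: offer{ok: μZ.…, ack: end}}}
@3 got select retry, protocol expects offer retry or offer err  ✗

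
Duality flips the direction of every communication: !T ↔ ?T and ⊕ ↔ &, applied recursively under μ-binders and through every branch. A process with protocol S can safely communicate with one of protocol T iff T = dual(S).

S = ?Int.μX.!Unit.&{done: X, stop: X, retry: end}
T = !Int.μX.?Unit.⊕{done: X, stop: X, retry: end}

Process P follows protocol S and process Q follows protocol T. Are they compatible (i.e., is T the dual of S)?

?Int ‖ !Int  ok
  μX ‖ μX  ok (rec unchanged)
    !Unit ‖ ?Unit  ok
      &{done,stop,retry} ‖ ⊕{done,stop,retry}  ok labels match
        • done:
          X ‖ X  ok
        • stop:
          X ‖ X  ok
        • retry:
          end ‖ end  ok

YES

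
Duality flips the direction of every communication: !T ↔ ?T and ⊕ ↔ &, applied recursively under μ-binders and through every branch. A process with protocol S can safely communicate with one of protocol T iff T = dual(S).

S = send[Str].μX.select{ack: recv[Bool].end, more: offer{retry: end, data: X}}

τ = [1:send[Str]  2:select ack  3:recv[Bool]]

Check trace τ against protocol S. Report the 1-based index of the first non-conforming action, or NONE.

step 1: send[Str]  ✓  residual = μX.…
step 2: select ack  ✓  residual = recv[Bool].end
step 3: recv[Bool]  ✓  residual = end
τ conforms to S (length 3)

NONE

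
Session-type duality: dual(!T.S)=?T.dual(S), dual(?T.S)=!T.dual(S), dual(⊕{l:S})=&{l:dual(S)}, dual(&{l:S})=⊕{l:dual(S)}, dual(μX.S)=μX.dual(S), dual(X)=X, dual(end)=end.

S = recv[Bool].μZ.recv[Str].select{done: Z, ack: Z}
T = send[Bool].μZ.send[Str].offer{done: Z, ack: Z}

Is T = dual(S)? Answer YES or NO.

recv[Bool] ‖ send[Bool]  ✓
  μZ ‖ μZ  ✓ (μ self-dual)
    recv[Str] ‖ send[Str]  ✓
      select{done,ack} ‖ offer{done,ack}  ✓ labels match
        [done]
          Z ‖ Z  ✓
        [ack]
          Z ‖ Z  ✓

YES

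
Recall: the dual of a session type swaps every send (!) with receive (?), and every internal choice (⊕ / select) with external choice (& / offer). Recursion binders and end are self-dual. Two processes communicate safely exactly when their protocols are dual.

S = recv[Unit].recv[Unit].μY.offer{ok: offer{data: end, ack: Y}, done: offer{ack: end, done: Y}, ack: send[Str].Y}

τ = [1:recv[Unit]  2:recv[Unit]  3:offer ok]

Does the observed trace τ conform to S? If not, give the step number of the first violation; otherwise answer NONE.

[1] recv[Unit]  match  residual = recv[Unit].μY.…
[2] recv[Unit]  match  residual = μY.…
[3] offer ok  match  residual = offer{data: end, ack: μY.…}
trace exhausted — no violation

NONE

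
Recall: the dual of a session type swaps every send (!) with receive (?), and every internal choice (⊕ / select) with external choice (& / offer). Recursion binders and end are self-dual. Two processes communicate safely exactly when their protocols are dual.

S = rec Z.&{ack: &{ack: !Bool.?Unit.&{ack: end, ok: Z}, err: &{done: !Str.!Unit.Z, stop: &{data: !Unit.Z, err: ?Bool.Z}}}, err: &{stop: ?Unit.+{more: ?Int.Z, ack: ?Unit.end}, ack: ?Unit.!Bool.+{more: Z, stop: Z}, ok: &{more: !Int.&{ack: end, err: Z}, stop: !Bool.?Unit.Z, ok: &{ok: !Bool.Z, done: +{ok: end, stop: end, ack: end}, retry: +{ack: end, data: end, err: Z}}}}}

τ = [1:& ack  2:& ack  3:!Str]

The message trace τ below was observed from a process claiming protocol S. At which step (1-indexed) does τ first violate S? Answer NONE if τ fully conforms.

step 1: & ack  match  now at &{ack: !Bool.?Unit.&{ack: end, ok: rec Z.…}, err: &{done: !Str.!Unit.rec Z.…, stop: &{data: !Unit.rec Z.…, err: ?Bool.rec Z.…}}}
step 2: & ack  match  now at !Bool.?Unit.&{ack: end, ok: rec Z.…}
step 3: got !Str, protocol expects !Bool  ✗

3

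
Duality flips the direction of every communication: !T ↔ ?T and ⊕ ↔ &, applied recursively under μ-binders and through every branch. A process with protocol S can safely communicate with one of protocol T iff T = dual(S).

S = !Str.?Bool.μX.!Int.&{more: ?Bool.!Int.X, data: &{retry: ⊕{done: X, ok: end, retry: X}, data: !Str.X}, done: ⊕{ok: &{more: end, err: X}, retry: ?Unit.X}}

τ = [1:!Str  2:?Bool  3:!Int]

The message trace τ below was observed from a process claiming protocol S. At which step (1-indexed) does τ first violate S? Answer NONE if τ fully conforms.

NONE

[1] !Str  ✓  now at ?Bool.μX.…
[2] ?Bool  ✓  now at μX.…
[3] !Int  ✓  now at &{more: ?Bool.!Int.μX.…, data: &{retry: ⊕{done: μX.…, ok: end, retry: μX.…}, data: !Str.μX.…}, done: ⊕{ok: &{more: end, err: μX.…}, retry: ?Unit.μX.…}}
τ conforms to S (length 3)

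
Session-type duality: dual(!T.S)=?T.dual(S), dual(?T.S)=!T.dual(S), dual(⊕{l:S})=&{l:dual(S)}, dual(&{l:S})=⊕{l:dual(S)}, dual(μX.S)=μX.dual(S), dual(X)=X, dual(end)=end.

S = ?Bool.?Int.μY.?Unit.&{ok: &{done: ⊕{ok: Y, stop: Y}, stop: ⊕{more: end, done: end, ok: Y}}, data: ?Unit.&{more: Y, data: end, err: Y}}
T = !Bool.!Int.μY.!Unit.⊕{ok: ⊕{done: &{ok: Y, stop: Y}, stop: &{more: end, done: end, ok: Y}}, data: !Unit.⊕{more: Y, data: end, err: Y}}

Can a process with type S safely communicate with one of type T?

?Bool vs !Bool  ✓
  ?Int vs !Int  ✓
    μY vs μY  ✓ (binder kept)
      ?Unit vs !Unit  ✓
        &{ok,data} vs ⊕{ok,data}  ✓ label sets agree
          case ok:
            &{done,stop} vs ⊕{done,stop}  ✓ label sets agree
              case done:
                ⊕{ok,stop} vs &{ok,stop}  ✓ label sets agree
                  case ok:
                    Y vs Y  ✓
                  case stop:
                    Y vs Y  ✓
              case stop:
                ⊕{more,done,ok} vs &{more,done,ok}  ✓ label sets agree
                  case more:
                    end vs end  ✓
                  case done:
                    end vs end  ✓
                  case ok:
                    Y vs Y  ✓
          case data:
            ?Unit vs !Unit  ✓
              &{more,data,err} vs ⊕{more,data,err}  ✓ label sets agree
                case more:
                  Y vs Y  ✓
                case data:
                  end vs end  ✓
                case err:
                  Y vs Y  ✓

YES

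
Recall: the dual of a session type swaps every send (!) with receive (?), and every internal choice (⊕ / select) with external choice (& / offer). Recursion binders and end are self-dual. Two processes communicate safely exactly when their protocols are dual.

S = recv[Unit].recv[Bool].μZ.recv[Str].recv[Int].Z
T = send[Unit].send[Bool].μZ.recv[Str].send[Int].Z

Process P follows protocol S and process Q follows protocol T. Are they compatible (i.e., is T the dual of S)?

NO

recv[Unit] vs send[Unit]  ✓
  recv[Bool] vs send[Bool]  ✓
    μZ vs μZ  ✓ (binder kept)
      recv[Str] vs recv[Str]  ✗ same direction on both sides — not dual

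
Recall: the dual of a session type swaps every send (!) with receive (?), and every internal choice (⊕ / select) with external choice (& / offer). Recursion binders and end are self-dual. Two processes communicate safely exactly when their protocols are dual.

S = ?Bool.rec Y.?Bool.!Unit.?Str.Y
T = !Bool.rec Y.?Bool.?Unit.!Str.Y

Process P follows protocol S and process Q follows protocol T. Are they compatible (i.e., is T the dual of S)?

NO

?Bool vs !Bool  match
  rec Y vs rec Y  match (μ self-dual)
    ?Bool vs ?Bool  ✗ same direction on both sides — not dual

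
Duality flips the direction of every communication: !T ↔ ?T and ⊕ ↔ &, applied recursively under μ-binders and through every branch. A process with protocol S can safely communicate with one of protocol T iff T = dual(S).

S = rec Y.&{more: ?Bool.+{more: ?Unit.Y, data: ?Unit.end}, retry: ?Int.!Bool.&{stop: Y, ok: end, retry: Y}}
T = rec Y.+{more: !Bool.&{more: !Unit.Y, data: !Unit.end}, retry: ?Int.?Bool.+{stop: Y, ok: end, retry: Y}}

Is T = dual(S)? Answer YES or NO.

NO

rec Y vs rec Y  ✓ (binder kept)
  &{more,retry} vs +{more,retry}  ✓ same labels
    • more:
      ?Bool vs !Bool  ✓
        +{more,data} vs &{more,data}  ✓ same labels
          • more:
            ?Unit vs !Unit  ✓
              Y vs Y  ✓
          • data:
            ?Unit vs !Unit  ✓
              end vs end  ✓
    • retry:
      ?Int vs ?Int  ✗ same direction on both sides — not dual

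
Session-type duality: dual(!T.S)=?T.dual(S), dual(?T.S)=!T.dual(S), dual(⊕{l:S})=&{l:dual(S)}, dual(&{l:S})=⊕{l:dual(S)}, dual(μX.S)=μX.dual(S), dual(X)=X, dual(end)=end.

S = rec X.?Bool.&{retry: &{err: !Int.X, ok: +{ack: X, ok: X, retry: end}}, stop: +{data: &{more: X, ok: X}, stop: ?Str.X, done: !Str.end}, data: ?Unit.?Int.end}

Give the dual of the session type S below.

rec X.!Bool.+{retry: +{err: ?Int.X, ok: &{ack: X, ok: X, retry: end}}, stop: &{data: +{more: X, ok: X}, stop: !Str.X, done: ?Str.end}, data: !Unit.!Int.end}

rec X ↦ rec X  (rec unchanged)
  ?Bool ↦ !Bool
    &{retry,stop,data} ↦ +{retry,stop,data}  (external→internal)
      [retry]
        &{err,ok} ↦ +{err,ok}  (external→internal)
          [err]
            !Int ↦ ?Int
              X self-dual
          [ok]
            +{ack,ok,retry} ↦ &{ack,ok,retry}  (internal→external)
              [ack]
                X self-dual
              [ok]
                X self-dual
              [retry]
                end self-dual
      [stop]
        +{data,stop,done} ↦ &{data,stop,done}  (internal→external)
          [data]
            &{more,ok} ↦ +{more,ok}  (external→internal)
              [more]
                X self-dual
              [ok]
                X self-dual
          [stop]
            ?Str ↦ !Str
              X self-dual
          [done]
            !Str ↦ ?Str
              end self-dual
      [data]
        ?Unit ↦ !Unit
          ?Int ↦ !Int
            end self-dual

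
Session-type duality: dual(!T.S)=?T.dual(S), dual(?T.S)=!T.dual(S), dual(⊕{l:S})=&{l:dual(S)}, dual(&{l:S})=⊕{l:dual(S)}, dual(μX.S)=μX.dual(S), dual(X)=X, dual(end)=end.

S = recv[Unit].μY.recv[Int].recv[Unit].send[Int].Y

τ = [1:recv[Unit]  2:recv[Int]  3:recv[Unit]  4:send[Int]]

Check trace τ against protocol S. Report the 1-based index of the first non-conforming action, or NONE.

step 1: recv[Unit]  ✓  cont: μY.…
step 2: recv[Int]  ✓  cont: recv[Unit].send[Int].μY.…
step 3: recv[Unit]  ✓  cont: send[Int].μY.…
step 4: send[Int]  ✓  cont: μY.…
all 4 steps conform

NONE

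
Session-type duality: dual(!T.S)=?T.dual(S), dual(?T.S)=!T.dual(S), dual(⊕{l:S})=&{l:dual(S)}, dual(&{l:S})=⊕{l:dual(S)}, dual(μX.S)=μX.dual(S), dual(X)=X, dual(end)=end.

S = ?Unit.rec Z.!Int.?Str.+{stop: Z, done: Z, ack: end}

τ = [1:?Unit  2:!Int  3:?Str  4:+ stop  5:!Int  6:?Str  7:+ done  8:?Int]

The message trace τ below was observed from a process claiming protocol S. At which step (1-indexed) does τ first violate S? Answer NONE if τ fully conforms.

8

[1] ?Unit  ✓  now at rec Z.…
[2] !Int  ✓  now at ?Str.+{stop: rec Z.…, done: rec Z.…, ack: end}
[3] ?Str  ✓  now at +{stop: rec Z.…, done: rec Z.…, ack: end}
[4] + stop  ✓  now at rec Z.…
[5] !Int  ✓  now at ?Str.+{stop: rec Z.…, done: rec Z.…, ack: end}
[6] ?Str  ✓  now at +{stop: rec Z.…, done: rec Z.…, ack: end}
[7] + done  ✓  now at rec Z.…
[8] got ?Int, protocol expects !Int  ✗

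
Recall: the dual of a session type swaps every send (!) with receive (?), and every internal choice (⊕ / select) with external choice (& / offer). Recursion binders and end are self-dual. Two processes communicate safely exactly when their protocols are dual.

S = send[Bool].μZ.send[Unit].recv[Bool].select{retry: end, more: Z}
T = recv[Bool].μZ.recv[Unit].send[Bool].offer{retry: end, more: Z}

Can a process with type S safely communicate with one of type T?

YES

send[Bool] vs recv[Bool]  ✓
  μZ vs μZ  ✓ (μ self-dual)
    send[Unit] vs recv[Unit]  ✓
      recv[Bool] vs send[Bool]  ✓
        select{retry,more} vs offer{retry,more}  ✓ label sets agree
          case retry:
            end vs end  ✓
          case more:
            Z vs Z  ✓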